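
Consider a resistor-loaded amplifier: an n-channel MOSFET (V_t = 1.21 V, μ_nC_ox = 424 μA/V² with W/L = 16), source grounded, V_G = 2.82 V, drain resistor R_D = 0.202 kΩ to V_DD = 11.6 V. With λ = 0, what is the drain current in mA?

V_GS = V_G = 2.82 V, so V_ov = 2.82 − 1.21 = 1.61 V.
k_n = μ_nC_ox · (W/L) = 6.784 mA/V².
Assume saturation: I_D = ½ k_n V_ov² = 0.5 × 6.784 × 1.61² = 8.79 mA, giving V_DS = V_DD − I_D R_D = 11.6 − 8.79 × 0.202 = 9.82 V.
V_DS = 9.82 V ≥ V_ov = 1.61 V, confirming saturation.

I_D = 8.79 mA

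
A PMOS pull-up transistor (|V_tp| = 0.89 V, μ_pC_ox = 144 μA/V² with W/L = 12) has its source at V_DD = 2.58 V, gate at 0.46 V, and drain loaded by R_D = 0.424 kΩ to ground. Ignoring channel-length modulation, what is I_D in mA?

V_SG = V_DD − V_G = 2.58 − 0.46 = 2.12 V, so V_ov = 2.12 − 0.89 = 1.23 V.
k_p = μ_pC_ox · (W/L) = 1.728 mA/V².
Assume saturation: I_D = ½ k_p V_ov² = 0.5 × 1.728 × 1.23² = 1.31 mA, giving V_SD = V_DD − I_D R_D = 2.58 − 1.31 × 0.424 = 2.03 V.
V_SD = 2.03 V ≥ V_ov = 1.23 V, confirming saturation.

I_D = 1.31 mA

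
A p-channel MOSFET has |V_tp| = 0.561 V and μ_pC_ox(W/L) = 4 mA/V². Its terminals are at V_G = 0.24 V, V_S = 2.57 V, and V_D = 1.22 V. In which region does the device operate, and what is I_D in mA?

Triode; I_D = 5.91 mA

V_SG = V_S − V_G = 2.57 − 0.24 = 2.33 V; V_SD = V_S − V_D = 2.57 − 1.22 = 1.35 V.
V_ov = V_SG − |V_tp| = 2.33 − 0.561 = 1.77 V.
Since V_SD = 1.35 V < V_ov = 1.77 V, the device is in the triode region.
I_D = k_p [V_ov · V_SD − ½ V_SD²] = 4 × [1.77 × 1.35 − 0.5 × 1.35²] = 5.91 mA.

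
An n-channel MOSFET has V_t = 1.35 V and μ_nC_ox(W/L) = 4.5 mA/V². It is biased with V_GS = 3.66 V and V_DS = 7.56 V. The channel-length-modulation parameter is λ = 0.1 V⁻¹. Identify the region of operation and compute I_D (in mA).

Saturation; I_D = 21.1 mA

V_ov = V_GS − V_t = 3.66 − 1.35 = 2.31 V.
Since V_DS = 7.56 V ≥ V_ov = 2.31 V, the device is in saturation.
I_D = ½ k_n V_ov² (1 + λ V_DS) = 0.5 × 4.5 × 2.31² × (1 + 0.1 × 7.56) = 21.1 mA.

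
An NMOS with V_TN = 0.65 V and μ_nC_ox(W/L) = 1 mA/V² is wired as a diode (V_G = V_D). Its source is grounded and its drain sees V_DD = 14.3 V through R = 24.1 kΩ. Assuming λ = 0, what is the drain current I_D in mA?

I_D = 0.524 mA

With gate tied to drain, V_GS = V_DS ≥ V_GS − V_TN, so the device is in saturation.
KCL at the drain: ½ k_n (V_GS − V_TN)² = (V_DD − V_GS)/R.
Let x = V_GS − 0.65. Then 12.1 x² + x − 13.65 = 0, giving x = 1.02 V (positive root), so V_GS = 1.67 V.
I_D = (V_DD − V_GS)/R = (14.3 − 1.67) / 24.1 = 0.524 mA.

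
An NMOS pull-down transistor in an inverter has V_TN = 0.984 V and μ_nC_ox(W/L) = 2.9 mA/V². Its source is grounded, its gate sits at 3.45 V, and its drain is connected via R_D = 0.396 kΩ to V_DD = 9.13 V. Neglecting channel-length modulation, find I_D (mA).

V_GS = V_G = 3.45 V, so V_ov = 3.45 − 0.984 = 2.47 V.
Assume saturation: I_D = ½ k_n V_ov² = 0.5 × 2.9 × 2.47² = 8.82 mA, giving V_DS = V_DD − I_D R_D = 9.13 − 8.82 × 0.396 = 5.64 V.
V_DS = 5.64 V ≥ V_ov = 2.47 V, confirming saturation.

I_D = 8.82 mA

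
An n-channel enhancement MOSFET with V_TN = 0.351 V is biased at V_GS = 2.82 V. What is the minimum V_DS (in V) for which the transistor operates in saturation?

The boundary between triode and saturation is V_DS = V_GS − V_TN = V_ov.
V_ov = 2.82 − 0.351 = 2.47 V.

V_DS,sat = 2.47 V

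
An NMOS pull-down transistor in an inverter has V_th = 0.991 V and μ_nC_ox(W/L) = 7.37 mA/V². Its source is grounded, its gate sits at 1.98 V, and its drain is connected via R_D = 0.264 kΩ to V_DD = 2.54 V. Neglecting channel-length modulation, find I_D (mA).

I_D = 3.60 mA

V_GS = V_G = 1.98 V, so V_ov = 1.98 − 0.991 = 0.989 V.
Assume saturation: I_D = ½ k_n V_ov² = 0.5 × 7.37 × 0.989² = 3.6 mA, giving V_DS = V_DD − I_D R_D = 2.54 − 3.6 × 0.264 = 1.59 V.
V_DS = 1.59 V ≥ V_ov = 0.989 V, confirming saturation.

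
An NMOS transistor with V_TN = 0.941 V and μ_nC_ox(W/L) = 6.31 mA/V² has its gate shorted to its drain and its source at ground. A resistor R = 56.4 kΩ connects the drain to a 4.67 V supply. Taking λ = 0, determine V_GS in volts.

With gate tied to drain, V_GS = V_DS ≥ V_GS − V_TN, so the device is in saturation.
KCL at the drain: ½ k_n (V_GS − V_TN)² = (V_DD − V_GS)/R.
Let x = V_GS − 0.941. Then 178 x² + x − 3.729 = 0, giving x = 0.142 V (positive root), so V_GS = 1.08 V.
I_D = (V_DD − V_GS)/R = (4.67 − 1.08) / 56.4 = 0.0636 mA.

V_GS = 1.08 V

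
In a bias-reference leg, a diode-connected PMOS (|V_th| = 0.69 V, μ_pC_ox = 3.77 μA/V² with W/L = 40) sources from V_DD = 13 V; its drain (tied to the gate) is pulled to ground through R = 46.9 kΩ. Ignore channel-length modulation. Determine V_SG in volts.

With gate tied to drain, V_SG = V_SD ≥ V_SG − |V_th|, so the device is in saturation.
k_p = μ_pC_ox · (W/L) = 0.1508 mA/V².
KCL at the drain: ½ k_p (V_SG − |V_th|)² = (V_DD − V_SG)/R.
Let x = V_SG − 0.69. Then 3.54 x² + x − 12.31 = 0, giving x = 1.73 V (positive root), so V_SG = 2.42 V.
I_D = (V_DD − V_SG)/R = (13 − 2.42) / 46.9 = 0.226 mA.

V_SG = 2.42 V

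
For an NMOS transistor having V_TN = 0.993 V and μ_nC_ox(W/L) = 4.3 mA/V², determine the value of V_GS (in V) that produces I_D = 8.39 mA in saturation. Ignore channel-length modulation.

In saturation I_D = ½ k_n (V_GS − V_TN)², so V_GS − V_TN = √(2 I_D / k_n) = √(2 × 8.39 / 4.3) = 1.98 V.
V_GS = 0.993 + 1.98 = 2.97 V.

V_GS = 2.97 V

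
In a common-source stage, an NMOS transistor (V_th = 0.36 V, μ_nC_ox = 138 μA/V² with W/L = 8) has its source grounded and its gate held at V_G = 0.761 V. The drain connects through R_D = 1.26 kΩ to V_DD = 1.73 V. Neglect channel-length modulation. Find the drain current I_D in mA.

V_GS = V_G = 0.761 V, so V_ov = 0.761 − 0.36 = 0.401 V.
k_n = μ_nC_ox · (W/L) = 1.104 mA/V².
Assume saturation: I_D = ½ k_n V_ov² = 0.5 × 1.104 × 0.401² = 0.0888 mA, giving V_DS = V_DD − I_D R_D = 1.73 − 0.0888 × 1.26 = 1.62 V.
V_DS = 1.62 V ≥ V_ov = 0.401 V, confirming saturation.

I_D = 0.0888 mA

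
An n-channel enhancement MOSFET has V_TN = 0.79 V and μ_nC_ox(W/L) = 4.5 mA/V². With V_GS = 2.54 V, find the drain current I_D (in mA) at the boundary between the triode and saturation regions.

I_D = 6.89 mA

At the boundary V_DS = V_ov = V_GS − V_TN = 2.54 − 0.79 = 1.75 V.
I_D = ½ k_n V_ov² = 0.5 × 4.5 × 1.75² = 6.89 mA.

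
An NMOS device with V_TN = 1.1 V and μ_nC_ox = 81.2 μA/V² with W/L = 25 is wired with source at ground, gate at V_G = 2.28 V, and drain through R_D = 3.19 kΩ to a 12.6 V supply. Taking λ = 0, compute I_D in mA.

I_D = 1.41 mA

V_GS = V_G = 2.28 V, so V_ov = 2.28 − 1.1 = 1.18 V.
k_n = μ_nC_ox · (W/L) = 2.03 mA/V².
Assume saturation: I_D = ½ k_n V_ov² = 0.5 × 2.03 × 1.18² = 1.41 mA, giving V_DS = V_DD − I_D R_D = 12.6 − 1.41 × 3.19 = 8.09 V.
V_DS = 8.09 V ≥ V_ov = 1.18 V, confirming saturation.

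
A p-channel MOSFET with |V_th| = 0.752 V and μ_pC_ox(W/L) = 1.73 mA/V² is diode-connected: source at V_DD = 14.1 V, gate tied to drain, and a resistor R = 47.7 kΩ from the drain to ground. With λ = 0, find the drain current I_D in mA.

With gate tied to drain, V_SG = V_SD ≥ V_SG − |V_th|, so the device is in saturation.
KCL at the drain: ½ k_p (V_SG − |V_th|)² = (V_DD − V_SG)/R.
Let x = V_SG − 0.752. Then 41.3 x² + x − 13.35 = 0, giving x = 0.557 V (positive root), so V_SG = 1.31 V.
I_D = (V_DD − V_SG)/R = (14.1 − 1.31) / 47.7 = 0.268 mA.

I_D = 0.268 mA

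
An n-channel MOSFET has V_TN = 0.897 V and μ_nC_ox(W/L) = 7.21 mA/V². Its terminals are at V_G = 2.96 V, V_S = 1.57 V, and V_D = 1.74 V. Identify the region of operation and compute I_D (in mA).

V_GS = V_G − V_S = 2.96 − 1.57 = 1.39 V; V_DS = V_D − V_S = 1.74 − 1.57 = 0.17 V.
V_ov = V_GS − V_TN = 1.39 − 0.897 = 0.493 V.
Since V_DS = 0.17 V < V_ov = 0.493 V, the device is in the triode region.
I_D = k_n [V_ov · V_DS − ½ V_DS²] = 7.21 × [0.493 × 0.17 − 0.5 × 0.17²] = 0.5 mA.

Triode; I_D = 0.500 mA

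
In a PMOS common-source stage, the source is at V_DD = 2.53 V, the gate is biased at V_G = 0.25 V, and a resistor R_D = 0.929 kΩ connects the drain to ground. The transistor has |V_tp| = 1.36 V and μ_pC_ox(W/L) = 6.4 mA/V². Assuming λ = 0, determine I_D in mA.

V_SG = V_DD − V_G = 2.53 − 0.25 = 2.28 V, so V_ov = 2.28 − 1.36 = 0.92 V.
Assume saturation: I_D = ½ k_p V_ov² = 0.5 × 6.4 × 0.92² = 2.71 mA, giving V_SD = V_DD − I_D R_D = 2.53 − 2.71 × 0.929 = 0.0138 V.
But 0.0138 V < V_ov = 0.92 V, so the device is actually in triode.
In triode I_D = k_p[V_ov V_SD − ½ V_SD²] and I_D = (V_DD − V_SD)/R_D. Equating: 2.97 V_SD² − 6.47 V_SD + 2.53 = 0, giving V_SD = 0.511 V (the root below V_ov).
I_D = (2.53 − 0.511) / 0.929 = 2.17 mA.

I_D = 2.17 mA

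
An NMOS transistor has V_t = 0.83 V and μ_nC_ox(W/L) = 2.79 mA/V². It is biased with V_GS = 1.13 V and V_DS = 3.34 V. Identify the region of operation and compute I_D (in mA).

V_ov = V_GS − V_t = 1.13 − 0.83 = 0.3 V.
Since V_DS = 3.34 V ≥ V_ov = 0.3 V, the device is in saturation.
I_D = ½ k_n V_ov² = 0.5 × 2.79 × 0.3² = 0.126 mA.

Saturation; I_D = 0.126 mA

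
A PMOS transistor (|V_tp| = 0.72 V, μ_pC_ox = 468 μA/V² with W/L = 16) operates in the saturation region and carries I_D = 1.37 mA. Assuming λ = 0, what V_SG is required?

k_p = μ_pC_ox · (W/L) = 7.488 mA/V².
In saturation I_D = ½ k_p (V_SG − |V_tp|)², so V_SG − |V_tp| = √(2 I_D / k_p) = √(2 × 1.37 / 7.488) = 0.605 V.
V_SG = 0.72 + 0.605 = 1.32 V.

V_SG = 1.32 V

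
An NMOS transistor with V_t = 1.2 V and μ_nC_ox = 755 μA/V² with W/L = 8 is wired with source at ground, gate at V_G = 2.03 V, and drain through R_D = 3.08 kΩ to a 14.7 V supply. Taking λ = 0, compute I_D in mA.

I_D = 2.08 mA

V_GS = V_G = 2.03 V, so V_ov = 2.03 − 1.2 = 0.83 V.
k_n = μ_nC_ox · (W/L) = 6.04 mA/V².
Assume saturation: I_D = ½ k_n V_ov² = 0.5 × 6.04 × 0.83² = 2.08 mA, giving V_DS = V_DD − I_D R_D = 14.7 − 2.08 × 3.08 = 8.29 V.
V_DS = 8.29 V ≥ V_ov = 0.83 V, confirming saturation.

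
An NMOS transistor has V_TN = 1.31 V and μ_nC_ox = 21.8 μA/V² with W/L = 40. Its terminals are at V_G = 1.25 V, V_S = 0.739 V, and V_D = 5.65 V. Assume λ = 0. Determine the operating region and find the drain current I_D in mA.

V_GS = V_G − V_S = 1.25 − 0.739 = 0.511 V; V_DS = V_D − V_S = 5.65 − 0.739 = 4.91 V.
V_GS = 0.511 V < V_TN = 1.31 V, so the transistor is in cutoff.

Cutoff; I_D = 0 mA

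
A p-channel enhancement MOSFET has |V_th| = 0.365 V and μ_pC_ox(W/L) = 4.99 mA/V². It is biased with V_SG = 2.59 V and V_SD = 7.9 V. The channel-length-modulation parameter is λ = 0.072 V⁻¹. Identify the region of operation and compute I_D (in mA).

V_ov = V_SG − |V_th| = 2.59 − 0.365 = 2.22 V.
Since V_SD = 7.9 V ≥ V_ov = 2.22 V, the device is in saturation.
I_D = ½ k_p V_ov² (1 + λ V_SD) = 0.5 × 4.99 × 2.22² × (1 + 0.072 × 7.9) = 19.4 mA.

Saturation; I_D = 19.4 mA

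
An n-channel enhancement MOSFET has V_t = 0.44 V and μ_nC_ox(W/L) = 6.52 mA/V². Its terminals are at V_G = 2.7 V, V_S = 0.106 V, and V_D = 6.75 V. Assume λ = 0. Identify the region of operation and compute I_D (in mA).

V_GS = V_G − V_S = 2.7 − 0.106 = 2.59 V; V_DS = V_D − V_S = 6.75 − 0.106 = 6.64 V.
V_ov = V_GS − V_t = 2.59 − 0.44 = 2.15 V.
Since V_DS = 6.64 V ≥ V_ov = 2.15 V, the device is in saturation.
I_D = ½ k_n V_ov² = 0.5 × 6.52 × 2.15² = 15.1 mA.

Saturation; I_D = 15.1 mA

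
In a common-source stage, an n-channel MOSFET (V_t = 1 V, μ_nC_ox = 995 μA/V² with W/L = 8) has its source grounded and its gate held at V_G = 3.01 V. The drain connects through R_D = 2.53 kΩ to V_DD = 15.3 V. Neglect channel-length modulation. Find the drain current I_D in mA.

I_D = 5.89 mA

V_GS = V_G = 3.01 V, so V_ov = 3.01 − 1 = 2.01 V.
k_n = μ_nC_ox · (W/L) = 7.96 mA/V².
Assume saturation: I_D = ½ k_n V_ov² = 0.5 × 7.96 × 2.01² = 16.1 mA, giving V_DS = V_DD − I_D R_D = 15.3 − 16.1 × 2.53 = -25.4 V.
But -25.4 V < V_ov = 2.01 V, so the device is actually in triode.
In triode I_D = k_n[V_ov V_DS − ½ V_DS²] and I_D = (V_DD − V_DS)/R_D. Equating: 10.1 V_DS² − 41.48 V_DS + 15.3 = 0, giving V_DS = 0.41 V (the root below V_ov).
I_D = (15.3 − 0.41) / 2.53 = 5.89 mA.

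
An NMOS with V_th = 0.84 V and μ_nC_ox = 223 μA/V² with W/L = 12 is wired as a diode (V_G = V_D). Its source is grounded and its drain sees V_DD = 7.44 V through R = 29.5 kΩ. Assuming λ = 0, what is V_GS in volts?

With gate tied to drain, V_GS = V_DS ≥ V_GS − V_th, so the device is in saturation.
k_n = μ_nC_ox · (W/L) = 2.676 mA/V².
KCL at the drain: ½ k_n (V_GS − V_th)² = (V_DD − V_GS)/R.
Let x = V_GS − 0.84. Then 39.5 x² + x − 6.6 = 0, giving x = 0.396 V (positive root), so V_GS = 1.24 V.
I_D = (V_DD − V_GS)/R = (7.44 − 1.24) / 29.5 = 0.21 mA.

V_GS = 1.24 V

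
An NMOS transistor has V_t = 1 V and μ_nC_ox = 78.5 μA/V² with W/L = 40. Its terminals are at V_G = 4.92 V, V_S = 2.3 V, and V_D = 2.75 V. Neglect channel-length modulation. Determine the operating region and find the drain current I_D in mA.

V_GS = V_G − V_S = 4.92 − 2.3 = 2.62 V; V_DS = V_D − V_S = 2.75 − 2.3 = 0.45 V.
k_n = μ_nC_ox · (W/L) = 3.14 mA/V².
V_ov = V_GS − V_t = 2.62 − 1 = 1.62 V.
Since V_DS = 0.45 V < V_ov = 1.62 V, the device is in the triode region.
I_D = k_n [V_ov · V_DS − ½ V_DS²] = 3.14 × [1.62 × 0.45 − 0.5 × 0.45²] = 1.97 mA.

Triode; I_D = 1.97 mA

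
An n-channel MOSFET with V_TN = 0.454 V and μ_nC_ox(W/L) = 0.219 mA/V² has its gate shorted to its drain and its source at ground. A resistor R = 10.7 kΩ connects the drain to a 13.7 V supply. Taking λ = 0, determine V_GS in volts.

With gate tied to drain, V_GS = V_DS ≥ V_GS − V_TN, so the device is in saturation.
KCL at the drain: ½ k_n (V_GS − V_TN)² = (V_DD − V_GS)/R.
Let x = V_GS − 0.454. Then 1.17 x² + x − 13.25 = 0, giving x = 2.96 V (positive root), so V_GS = 3.42 V.
I_D = (V_DD − V_GS)/R = (13.7 − 3.42) / 10.7 = 0.961 mA.

V_GS = 3.42 V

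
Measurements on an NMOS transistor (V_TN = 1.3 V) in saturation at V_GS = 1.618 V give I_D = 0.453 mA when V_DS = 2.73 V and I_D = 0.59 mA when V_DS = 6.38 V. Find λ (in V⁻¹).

λ = 0.107 V⁻¹

With V_GS fixed, I_D ∝ (1 + λ V_DS) in saturation, so I_D2/I_D1 = (1 + λ V_DS2)/(1 + λ V_DS1).
0.59/0.453 = 1.302 = (1 + 6.38 λ)/(1 + 2.73 λ).
Solving: λ (I_D1 V_DS2 − I_D2 V_DS1) = I_D2 − I_D1, so λ = (0.59 − 0.453) / (0.453 × 6.38 − 0.59 × 2.73) = 0.137 / 1.28 = 0.107 V⁻¹.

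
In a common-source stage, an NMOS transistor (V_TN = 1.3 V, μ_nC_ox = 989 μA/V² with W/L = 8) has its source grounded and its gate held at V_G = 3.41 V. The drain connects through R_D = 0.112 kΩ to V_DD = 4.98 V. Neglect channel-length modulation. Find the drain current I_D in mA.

V_GS = V_G = 3.41 V, so V_ov = 3.41 − 1.3 = 2.11 V.
k_n = μ_nC_ox · (W/L) = 7.912 mA/V².
Assume saturation: I_D = ½ k_n V_ov² = 0.5 × 7.912 × 2.11² = 17.6 mA, giving V_DS = V_DD − I_D R_D = 4.98 − 17.6 × 0.112 = 3.01 V.
V_DS = 3.01 V ≥ V_ov = 2.11 V, confirming saturation.

I_D = 17.6 mA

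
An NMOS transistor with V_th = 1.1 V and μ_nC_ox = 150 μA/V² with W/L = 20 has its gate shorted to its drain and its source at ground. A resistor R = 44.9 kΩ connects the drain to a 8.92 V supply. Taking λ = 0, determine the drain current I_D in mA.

With gate tied to drain, V_GS = V_DS ≥ V_GS − V_th, so the device is in saturation.
k_n = μ_nC_ox · (W/L) = 3 mA/V².
KCL at the drain: ½ k_n (V_GS − V_th)² = (V_DD − V_GS)/R.
Let x = V_GS − 1.1. Then 67.3 x² + x − 7.82 = 0, giving x = 0.333 V (positive root), so V_GS = 1.43 V.
I_D = (V_DD − V_GS)/R = (8.92 − 1.43) / 44.9 = 0.167 mA.

I_D = 0.167 mA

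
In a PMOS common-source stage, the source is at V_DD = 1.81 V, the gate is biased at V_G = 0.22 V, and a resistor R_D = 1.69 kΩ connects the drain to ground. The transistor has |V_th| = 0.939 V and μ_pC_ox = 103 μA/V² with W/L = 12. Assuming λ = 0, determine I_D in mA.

I_D = 0.262 mA

V_SG = V_DD − V_G = 1.81 − 0.22 = 1.59 V, so V_ov = 1.59 − 0.939 = 0.651 V.
k_p = μ_pC_ox · (W/L) = 1.236 mA/V².
Assume saturation: I_D = ½ k_p V_ov² = 0.5 × 1.236 × 0.651² = 0.262 mA, giving V_SD = V_DD − I_D R_D = 1.81 − 0.262 × 1.69 = 1.37 V.
V_SD = 1.37 V ≥ V_ov = 0.651 V, confirming saturation.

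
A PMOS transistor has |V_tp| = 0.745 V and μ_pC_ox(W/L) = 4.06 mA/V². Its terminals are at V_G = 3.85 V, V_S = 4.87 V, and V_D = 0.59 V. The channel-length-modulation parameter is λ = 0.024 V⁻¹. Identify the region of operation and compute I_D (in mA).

V_SG = V_S − V_G = 4.87 − 3.85 = 1.02 V; V_SD = V_S − V_D = 4.87 − 0.59 = 4.28 V.
V_ov = V_SG − |V_tp| = 1.02 − 0.745 = 0.275 V.
Since V_SD = 4.28 V ≥ V_ov = 0.275 V, the device is in saturation.
I_D = ½ k_p V_ov² (1 + λ V_SD) = 0.5 × 4.06 × 0.275² × (1 + 0.024 × 4.28) = 0.169 mA.

Saturation; I_D = 0.169 mA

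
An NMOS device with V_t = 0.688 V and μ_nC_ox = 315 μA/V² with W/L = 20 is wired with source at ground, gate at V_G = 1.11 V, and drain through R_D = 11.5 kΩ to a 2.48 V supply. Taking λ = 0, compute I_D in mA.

I_D = 0.208 mA

V_GS = V_G = 1.11 V, so V_ov = 1.11 − 0.688 = 0.422 V.
k_n = μ_nC_ox · (W/L) = 6.3 mA/V².
Assume saturation: I_D = ½ k_n V_ov² = 0.5 × 6.3 × 0.422² = 0.561 mA, giving V_DS = V_DD − I_D R_D = 2.48 − 0.561 × 11.5 = -3.97 V.
But -3.97 V < V_ov = 0.422 V, so the device is actually in triode.
In triode I_D = k_n[V_ov V_DS − ½ V_DS²] and I_D = (V_DD − V_DS)/R_D. Equating: 36.2 V_DS² − 31.57 V_DS + 2.48 = 0, giving V_DS = 0.0873 V (the root below V_ov).
I_D = (2.48 − 0.0873) / 11.5 = 0.208 mA.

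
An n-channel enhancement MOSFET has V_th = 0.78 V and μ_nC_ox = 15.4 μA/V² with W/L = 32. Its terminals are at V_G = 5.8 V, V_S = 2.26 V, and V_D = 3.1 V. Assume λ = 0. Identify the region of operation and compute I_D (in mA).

Triode; I_D = 0.969 mA

V_GS = V_G − V_S = 5.8 − 2.26 = 3.54 V; V_DS = V_D − V_S = 3.1 − 2.26 = 0.84 V.
k_n = μ_nC_ox · (W/L) = 0.4928 mA/V².
V_ov = V_GS − V_th = 3.54 − 0.78 = 2.76 V.
Since V_DS = 0.84 V < V_ov = 2.76 V, the device is in the triode region.
I_D = k_n [V_ov · V_DS − ½ V_DS²] = 0.4928 × [2.76 × 0.84 − 0.5 × 0.84²] = 0.969 mA.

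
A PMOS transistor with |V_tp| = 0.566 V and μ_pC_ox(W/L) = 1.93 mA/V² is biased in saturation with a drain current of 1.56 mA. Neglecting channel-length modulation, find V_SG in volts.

V_SG = 1.84 V

In saturation I_D = ½ k_p (V_SG − |V_tp|)², so V_SG − |V_tp| = √(2 I_D / k_p) = √(2 × 1.56 / 1.93) = 1.27 V.
V_SG = 0.566 + 1.27 = 1.84 V.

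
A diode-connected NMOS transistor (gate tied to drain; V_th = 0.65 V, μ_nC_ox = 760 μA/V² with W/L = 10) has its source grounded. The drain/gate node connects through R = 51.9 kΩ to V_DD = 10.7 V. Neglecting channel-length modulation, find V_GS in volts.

With gate tied to drain, V_GS = V_DS ≥ V_GS − V_th, so the device is in saturation.
k_n = μ_nC_ox · (W/L) = 7.6 mA/V².
KCL at the drain: ½ k_n (V_GS − V_th)² = (V_DD − V_GS)/R.
Let x = V_GS − 0.65. Then 197 x² + x − 10.05 = 0, giving x = 0.223 V (positive root), so V_GS = 0.873 V.
I_D = (V_DD − V_GS)/R = (10.7 − 0.873) / 51.9 = 0.189 mA.

V_GS = 0.873 V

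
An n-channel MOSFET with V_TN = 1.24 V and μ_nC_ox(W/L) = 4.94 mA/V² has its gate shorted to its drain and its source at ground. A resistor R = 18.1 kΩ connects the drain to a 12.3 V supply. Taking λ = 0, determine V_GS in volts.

V_GS = 1.73 V

With gate tied to drain, V_GS = V_DS ≥ V_GS − V_TN, so the device is in saturation.
KCL at the drain: ½ k_n (V_GS − V_TN)² = (V_DD − V_GS)/R.
Let x = V_GS − 1.24. Then 44.7 x² + x − 11.06 = 0, giving x = 0.486 V (positive root), so V_GS = 1.73 V.
I_D = (V_DD − V_GS)/R = (12.3 − 1.73) / 18.1 = 0.584 mA.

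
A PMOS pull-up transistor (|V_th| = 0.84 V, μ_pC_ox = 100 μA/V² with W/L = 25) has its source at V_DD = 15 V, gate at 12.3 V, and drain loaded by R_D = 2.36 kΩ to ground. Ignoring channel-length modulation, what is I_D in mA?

I_D = 4.32 mA

V_SG = V_DD − V_G = 15 − 12.3 = 2.7 V, so V_ov = 2.7 − 0.84 = 1.86 V.
k_p = μ_pC_ox · (W/L) = 2.5 mA/V².
Assume saturation: I_D = ½ k_p V_ov² = 0.5 × 2.5 × 1.86² = 4.32 mA, giving V_SD = V_DD − I_D R_D = 15 − 4.32 × 2.36 = 4.79 V.
V_SD = 4.79 V ≥ V_ov = 1.86 V, confirming saturation.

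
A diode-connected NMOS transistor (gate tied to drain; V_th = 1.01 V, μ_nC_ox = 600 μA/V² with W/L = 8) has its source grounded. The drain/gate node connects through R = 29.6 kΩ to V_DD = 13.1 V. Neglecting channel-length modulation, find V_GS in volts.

V_GS = 1.42 V

With gate tied to drain, V_GS = V_DS ≥ V_GS − V_th, so the device is in saturation.
k_n = μ_nC_ox · (W/L) = 4.8 mA/V².
KCL at the drain: ½ k_n (V_GS − V_th)² = (V_DD − V_GS)/R.
Let x = V_GS − 1.01. Then 71 x² + x − 12.09 = 0, giving x = 0.406 V (positive root), so V_GS = 1.42 V.
I_D = (V_DD − V_GS)/R = (13.1 − 1.42) / 29.6 = 0.395 mA.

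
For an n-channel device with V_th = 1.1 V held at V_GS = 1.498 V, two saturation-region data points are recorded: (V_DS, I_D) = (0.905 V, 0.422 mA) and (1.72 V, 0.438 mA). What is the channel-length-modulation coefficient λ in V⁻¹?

λ = 0.0486 V⁻¹

With V_GS fixed, I_D ∝ (1 + λ V_DS) in saturation, so I_D2/I_D1 = (1 + λ V_DS2)/(1 + λ V_DS1).
0.438/0.422 = 1.038 = (1 + 1.72 λ)/(1 + 0.905 λ).
Solving: λ (I_D1 V_DS2 − I_D2 V_DS1) = I_D2 − I_D1, so λ = (0.438 − 0.422) / (0.422 × 1.72 − 0.438 × 0.905) = 0.016 / 0.329 = 0.0486 V⁻¹.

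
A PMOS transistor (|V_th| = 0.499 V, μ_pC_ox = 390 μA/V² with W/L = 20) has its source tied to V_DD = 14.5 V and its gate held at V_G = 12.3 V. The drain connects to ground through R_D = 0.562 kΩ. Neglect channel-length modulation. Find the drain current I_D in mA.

I_D = 11.3 mA

V_SG = V_DD − V_G = 14.5 − 12.3 = 2.2 V, so V_ov = 2.2 − 0.499 = 1.7 V.
k_p = μ_pC_ox · (W/L) = 7.8 mA/V².
Assume saturation: I_D = ½ k_p V_ov² = 0.5 × 7.8 × 1.7² = 11.3 mA, giving V_SD = V_DD − I_D R_D = 14.5 − 11.3 × 0.562 = 8.16 V.
V_SD = 8.16 V ≥ V_ov = 1.7 V, confirming saturation.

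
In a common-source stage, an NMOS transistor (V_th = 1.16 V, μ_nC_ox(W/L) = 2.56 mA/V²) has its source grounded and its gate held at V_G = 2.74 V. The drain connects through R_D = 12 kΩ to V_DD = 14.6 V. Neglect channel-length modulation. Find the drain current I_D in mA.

I_D = 1.19 mA

V_GS = V_G = 2.74 V, so V_ov = 2.74 − 1.16 = 1.58 V.
Assume saturation: I_D = ½ k_n V_ov² = 0.5 × 2.56 × 1.58² = 3.2 mA, giving V_DS = V_DD − I_D R_D = 14.6 − 3.2 × 12 = -23.7 V.
But -23.7 V < V_ov = 1.58 V, so the device is actually in triode.
In triode I_D = k_n[V_ov V_DS − ½ V_DS²] and I_D = (V_DD − V_DS)/R_D. Equating: 15.4 V_DS² − 49.54 V_DS + 14.6 = 0, giving V_DS = 0.328 V (the root below V_ov).
I_D = (14.6 − 0.328) / 12 = 1.19 mA.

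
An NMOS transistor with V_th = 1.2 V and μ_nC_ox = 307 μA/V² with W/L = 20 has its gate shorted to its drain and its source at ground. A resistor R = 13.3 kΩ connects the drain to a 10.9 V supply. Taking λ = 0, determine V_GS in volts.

With gate tied to drain, V_GS = V_DS ≥ V_GS − V_th, so the device is in saturation.
k_n = μ_nC_ox · (W/L) = 6.14 mA/V².
KCL at the drain: ½ k_n (V_GS − V_th)² = (V_DD − V_GS)/R.
Let x = V_GS − 1.2. Then 40.8 x² + x − 9.7 = 0, giving x = 0.475 V (positive root), so V_GS = 1.68 V.
I_D = (V_DD − V_GS)/R = (10.9 − 1.68) / 13.3 = 0.694 mA.

V_GS = 1.68 V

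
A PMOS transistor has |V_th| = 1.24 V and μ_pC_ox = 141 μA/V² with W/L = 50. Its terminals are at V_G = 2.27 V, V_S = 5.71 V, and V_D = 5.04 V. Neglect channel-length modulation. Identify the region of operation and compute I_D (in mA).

Triode; I_D = 8.81 mA

V_SG = V_S − V_G = 5.71 − 2.27 = 3.44 V; V_SD = V_S − V_D = 5.71 − 5.04 = 0.67 V.
k_p = μ_pC_ox · (W/L) = 7.05 mA/V².
V_ov = V_SG − |V_th| = 3.44 − 1.24 = 2.2 V.
Since V_SD = 0.67 V < V_ov = 2.2 V, the device is in the triode region.
I_D = k_p [V_ov · V_SD − ½ V_SD²] = 7.05 × [2.2 × 0.67 − 0.5 × 0.67²] = 8.81 mA.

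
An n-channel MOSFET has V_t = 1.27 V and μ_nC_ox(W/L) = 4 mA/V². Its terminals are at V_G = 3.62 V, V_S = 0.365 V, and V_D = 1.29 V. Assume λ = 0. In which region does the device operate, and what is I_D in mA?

Triode; I_D = 5.63 mA

V_GS = V_G − V_S = 3.62 − 0.365 = 3.25 V; V_DS = V_D − V_S = 1.29 − 0.365 = 0.925 V.
V_ov = V_GS − V_t = 3.25 − 1.27 = 1.98 V.
Since V_DS = 0.925 V < V_ov = 1.98 V, the device is in the triode region.
I_D = k_n [V_ov · V_DS − ½ V_DS²] = 4 × [1.98 × 0.925 − 0.5 × 0.925²] = 5.63 mA.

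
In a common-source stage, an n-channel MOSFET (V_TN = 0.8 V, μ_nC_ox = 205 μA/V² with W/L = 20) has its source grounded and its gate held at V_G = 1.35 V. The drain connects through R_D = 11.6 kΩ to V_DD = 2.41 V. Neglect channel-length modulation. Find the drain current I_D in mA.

V_GS = V_G = 1.35 V, so V_ov = 1.35 − 0.8 = 0.55 V.
k_n = μ_nC_ox · (W/L) = 4.1 mA/V².
Assume saturation: I_D = ½ k_n V_ov² = 0.5 × 4.1 × 0.55² = 0.62 mA, giving V_DS = V_DD − I_D R_D = 2.41 − 0.62 × 11.6 = -4.78 V.
But -4.78 V < V_ov = 0.55 V, so the device is actually in triode.
In triode I_D = k_n[V_ov V_DS − ½ V_DS²] and I_D = (V_DD − V_DS)/R_D. Equating: 23.8 V_DS² − 27.16 V_DS + 2.41 = 0, giving V_DS = 0.097 V (the root below V_ov).
I_D = (2.41 − 0.097) / 11.6 = 0.199 mA.

I_D = 0.199 mA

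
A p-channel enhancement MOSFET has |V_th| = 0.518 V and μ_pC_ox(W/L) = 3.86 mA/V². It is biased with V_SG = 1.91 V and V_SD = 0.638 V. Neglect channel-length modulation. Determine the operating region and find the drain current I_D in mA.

Triode; I_D = 2.64 mA

V_ov = V_SG − |V_th| = 1.91 − 0.518 = 1.39 V.
Since V_SD = 0.638 V < V_ov = 1.39 V, the device is in the triode region.
I_D = k_p [V_ov · V_SD − ½ V_SD²] = 3.86 × [1.39 × 0.638 − 0.5 × 0.638²] = 2.64 mA.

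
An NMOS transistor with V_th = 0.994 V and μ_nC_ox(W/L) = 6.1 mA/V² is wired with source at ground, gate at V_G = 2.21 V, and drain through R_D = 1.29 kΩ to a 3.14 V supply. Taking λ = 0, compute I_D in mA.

I_D = 2.17 mA

V_GS = V_G = 2.21 V, so V_ov = 2.21 − 0.994 = 1.22 V.
Assume saturation: I_D = ½ k_n V_ov² = 0.5 × 6.1 × 1.22² = 4.51 mA, giving V_DS = V_DD − I_D R_D = 3.14 − 4.51 × 1.29 = -2.68 V.
But -2.68 V < V_ov = 1.22 V, so the device is actually in triode.
In triode I_D = k_n[V_ov V_DS − ½ V_DS²] and I_D = (V_DD − V_DS)/R_D. Equating: 3.93 V_DS² − 10.57 V_DS + 3.14 = 0, giving V_DS = 0.34 V (the root below V_ov).
I_D = (3.14 − 0.34) / 1.29 = 2.17 mA.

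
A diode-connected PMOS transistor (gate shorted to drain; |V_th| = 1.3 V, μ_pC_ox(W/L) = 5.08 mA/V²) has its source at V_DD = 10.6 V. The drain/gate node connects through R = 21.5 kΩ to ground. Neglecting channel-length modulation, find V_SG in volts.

V_SG = 1.70 V

With gate tied to drain, V_SG = V_SD ≥ V_SG − |V_th|, so the device is in saturation.
KCL at the drain: ½ k_p (V_SG − |V_th|)² = (V_DD − V_SG)/R.
Let x = V_SG − 1.3. Then 54.6 x² + x − 9.3 = 0, giving x = 0.404 V (positive root), so V_SG = 1.7 V.
I_D = (V_DD − V_SG)/R = (10.6 − 1.7) / 21.5 = 0.414 mA.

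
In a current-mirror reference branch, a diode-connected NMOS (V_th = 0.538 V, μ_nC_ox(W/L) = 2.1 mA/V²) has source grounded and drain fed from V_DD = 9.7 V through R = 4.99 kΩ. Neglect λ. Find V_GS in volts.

V_GS = 1.77 V

With gate tied to drain, V_GS = V_DS ≥ V_GS − V_th, so the device is in saturation.
KCL at the drain: ½ k_n (V_GS − V_th)² = (V_DD − V_GS)/R.
Let x = V_GS − 0.538. Then 5.24 x² + x − 9.162 = 0, giving x = 1.23 V (positive root), so V_GS = 1.77 V.
I_D = (V_DD − V_GS)/R = (9.7 − 1.77) / 4.99 = 1.59 mA.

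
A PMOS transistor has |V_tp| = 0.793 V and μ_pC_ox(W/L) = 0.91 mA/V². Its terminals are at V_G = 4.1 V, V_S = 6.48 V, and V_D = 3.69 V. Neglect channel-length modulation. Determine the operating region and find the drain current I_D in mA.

Saturation; I_D = 1.15 mA

V_SG = V_S − V_G = 6.48 − 4.1 = 2.38 V; V_SD = V_S − V_D = 6.48 − 3.69 = 2.79 V.
V_ov = V_SG − |V_tp| = 2.38 − 0.793 = 1.59 V.
Since V_SD = 2.79 V ≥ V_ov = 1.59 V, the device is in saturation.
I_D = ½ k_p V_ov² = 0.5 × 0.91 × 1.59² = 1.15 mA.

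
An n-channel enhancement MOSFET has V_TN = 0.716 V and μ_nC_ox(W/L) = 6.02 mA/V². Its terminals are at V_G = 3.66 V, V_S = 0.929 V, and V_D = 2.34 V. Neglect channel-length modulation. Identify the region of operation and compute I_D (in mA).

V_GS = V_G − V_S = 3.66 − 0.929 = 2.73 V; V_DS = V_D − V_S = 2.34 − 0.929 = 1.41 V.
V_ov = V_GS − V_TN = 2.73 − 0.716 = 2.01 V.
Since V_DS = 1.41 V < V_ov = 2.01 V, the device is in the triode region.
I_D = k_n [V_ov · V_DS − ½ V_DS²] = 6.02 × [2.01 × 1.41 − 0.5 × 1.41²] = 11.1 mA.

Triode; I_D = 11.1 mA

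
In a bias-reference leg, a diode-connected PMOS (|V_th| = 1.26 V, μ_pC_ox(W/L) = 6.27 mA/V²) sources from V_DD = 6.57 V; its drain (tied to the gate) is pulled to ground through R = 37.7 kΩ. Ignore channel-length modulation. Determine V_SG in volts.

With gate tied to drain, V_SG = V_SD ≥ V_SG − |V_th|, so the device is in saturation.
KCL at the drain: ½ k_p (V_SG − |V_th|)² = (V_DD − V_SG)/R.
Let x = V_SG − 1.26. Then 118 x² + x − 5.31 = 0, giving x = 0.208 V (positive root), so V_SG = 1.47 V.
I_D = (V_DD − V_SG)/R = (6.57 − 1.47) / 37.7 = 0.135 mA.

V_SG = 1.47 V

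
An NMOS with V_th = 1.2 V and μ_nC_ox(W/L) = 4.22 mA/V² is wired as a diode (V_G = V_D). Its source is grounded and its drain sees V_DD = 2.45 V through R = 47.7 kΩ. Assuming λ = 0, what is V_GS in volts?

With gate tied to drain, V_GS = V_DS ≥ V_GS − V_th, so the device is in saturation.
KCL at the drain: ½ k_n (V_GS − V_th)² = (V_DD − V_GS)/R.
Let x = V_GS − 1.2. Then 101 x² + x − 1.25 = 0, giving x = 0.107 V (positive root), so V_GS = 1.31 V.
I_D = (V_DD − V_GS)/R = (2.45 − 1.31) / 47.7 = 0.024 mA.

V_GS = 1.31 V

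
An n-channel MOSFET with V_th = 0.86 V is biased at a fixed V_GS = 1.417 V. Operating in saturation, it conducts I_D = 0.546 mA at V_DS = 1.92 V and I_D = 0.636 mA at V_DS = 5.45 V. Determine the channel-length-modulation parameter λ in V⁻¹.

λ = 0.0513 V⁻¹

With V_GS fixed, I_D ∝ (1 + λ V_DS) in saturation, so I_D2/I_D1 = (1 + λ V_DS2)/(1 + λ V_DS1).
0.636/0.546 = 1.165 = (1 + 5.45 λ)/(1 + 1.92 λ).
Solving: λ (I_D1 V_DS2 − I_D2 V_DS1) = I_D2 − I_D1, so λ = (0.636 − 0.546) / (0.546 × 5.45 − 0.636 × 1.92) = 0.09 / 1.75 = 0.0513 V⁻¹.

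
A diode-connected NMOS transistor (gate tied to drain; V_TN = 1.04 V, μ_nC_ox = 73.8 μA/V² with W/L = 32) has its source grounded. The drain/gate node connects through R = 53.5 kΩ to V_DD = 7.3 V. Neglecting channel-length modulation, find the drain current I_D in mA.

I_D = 0.111 mA

With gate tied to drain, V_GS = V_DS ≥ V_GS − V_TN, so the device is in saturation.
k_n = μ_nC_ox · (W/L) = 2.362 mA/V².
KCL at the drain: ½ k_n (V_GS − V_TN)² = (V_DD − V_GS)/R.
Let x = V_GS − 1.04. Then 63.2 x² + x − 6.26 = 0, giving x = 0.307 V (positive root), so V_GS = 1.35 V.
I_D = (V_DD − V_GS)/R = (7.3 − 1.35) / 53.5 = 0.111 mA.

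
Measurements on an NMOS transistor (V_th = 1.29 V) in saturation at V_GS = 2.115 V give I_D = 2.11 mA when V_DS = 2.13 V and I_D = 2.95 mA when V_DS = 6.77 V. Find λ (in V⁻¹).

With V_GS fixed, I_D ∝ (1 + λ V_DS) in saturation, so I_D2/I_D1 = (1 + λ V_DS2)/(1 + λ V_DS1).
2.95/2.11 = 1.398 = (1 + 6.77 λ)/(1 + 2.13 λ).
Solving: λ (I_D1 V_DS2 − I_D2 V_DS1) = I_D2 − I_D1, so λ = (2.95 − 2.11) / (2.11 × 6.77 − 2.95 × 2.13) = 0.84 / 8 = 0.105 V⁻¹.

λ = 0.105 V⁻¹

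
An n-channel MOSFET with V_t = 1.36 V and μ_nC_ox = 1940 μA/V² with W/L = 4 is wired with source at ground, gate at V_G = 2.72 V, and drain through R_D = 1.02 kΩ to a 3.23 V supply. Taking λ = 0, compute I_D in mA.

V_GS = V_G = 2.72 V, so V_ov = 2.72 − 1.36 = 1.36 V.
k_n = μ_nC_ox · (W/L) = 7.76 mA/V².
Assume saturation: I_D = ½ k_n V_ov² = 0.5 × 7.76 × 1.36² = 7.18 mA, giving V_DS = V_DD − I_D R_D = 3.23 − 7.18 × 1.02 = -4.09 V.
But -4.09 V < V_ov = 1.36 V, so the device is actually in triode.
In triode I_D = k_n[V_ov V_DS − ½ V_DS²] and I_D = (V_DD − V_DS)/R_D. Equating: 3.96 V_DS² − 11.76 V_DS + 3.23 = 0, giving V_DS = 0.306 V (the root below V_ov).
I_D = (3.23 − 0.306) / 1.02 = 2.87 mA.

I_D = 2.87 mA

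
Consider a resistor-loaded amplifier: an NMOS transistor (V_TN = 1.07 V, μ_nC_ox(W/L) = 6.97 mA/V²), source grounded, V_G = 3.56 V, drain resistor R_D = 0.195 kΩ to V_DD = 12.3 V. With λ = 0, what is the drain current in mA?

V_GS = V_G = 3.56 V, so V_ov = 3.56 − 1.07 = 2.49 V.
Assume saturation: I_D = ½ k_n V_ov² = 0.5 × 6.97 × 2.49² = 21.6 mA, giving V_DS = V_DD − I_D R_D = 12.3 − 21.6 × 0.195 = 8.09 V.
V_DS = 8.09 V ≥ V_ov = 2.49 V, confirming saturation.

I_D = 21.6 mA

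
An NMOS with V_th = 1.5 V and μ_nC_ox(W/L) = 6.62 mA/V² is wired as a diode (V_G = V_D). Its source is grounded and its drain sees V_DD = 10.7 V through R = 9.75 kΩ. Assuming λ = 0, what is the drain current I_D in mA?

I_D = 0.890 mA

With gate tied to drain, V_GS = V_DS ≥ V_GS − V_th, so the device is in saturation.
KCL at the drain: ½ k_n (V_GS − V_th)² = (V_DD − V_GS)/R.
Let x = V_GS − 1.5. Then 32.3 x² + x − 9.2 = 0, giving x = 0.519 V (positive root), so V_GS = 2.02 V.
I_D = (V_DD − V_GS)/R = (10.7 − 2.02) / 9.75 = 0.89 mA.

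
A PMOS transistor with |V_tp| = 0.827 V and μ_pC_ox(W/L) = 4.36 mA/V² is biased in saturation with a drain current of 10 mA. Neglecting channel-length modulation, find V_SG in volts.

In saturation I_D = ½ k_p (V_SG − |V_tp|)², so V_SG − |V_tp| = √(2 I_D / k_p) = √(2 × 10 / 4.36) = 2.14 V.
V_SG = 0.827 + 2.14 = 2.97 V.

V_SG = 2.97 V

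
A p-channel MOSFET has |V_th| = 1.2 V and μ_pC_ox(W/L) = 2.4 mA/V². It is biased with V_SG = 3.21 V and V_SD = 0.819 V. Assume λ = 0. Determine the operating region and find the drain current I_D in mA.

V_ov = V_SG − |V_th| = 3.21 − 1.2 = 2.01 V.
Since V_SD = 0.819 V < V_ov = 2.01 V, the device is in the triode region.
I_D = k_p [V_ov · V_SD − ½ V_SD²] = 2.4 × [2.01 × 0.819 − 0.5 × 0.819²] = 3.15 mA.

Triode; I_D = 3.15 mA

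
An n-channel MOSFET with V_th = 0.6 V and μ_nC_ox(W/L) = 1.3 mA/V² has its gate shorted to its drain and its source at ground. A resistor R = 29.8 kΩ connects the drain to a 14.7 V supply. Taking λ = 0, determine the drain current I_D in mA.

I_D = 0.445 mA

With gate tied to drain, V_GS = V_DS ≥ V_GS − V_th, so the device is in saturation.
KCL at the drain: ½ k_n (V_GS − V_th)² = (V_DD − V_GS)/R.
Let x = V_GS − 0.6. Then 19.4 x² + x − 14.1 = 0, giving x = 0.828 V (positive root), so V_GS = 1.43 V.
I_D = (V_DD − V_GS)/R = (14.7 − 1.43) / 29.8 = 0.445 mA.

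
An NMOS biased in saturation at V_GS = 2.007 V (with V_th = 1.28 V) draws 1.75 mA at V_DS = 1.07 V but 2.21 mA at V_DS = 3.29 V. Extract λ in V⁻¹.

λ = 0.136 V⁻¹

With V_GS fixed, I_D ∝ (1 + λ V_DS) in saturation, so I_D2/I_D1 = (1 + λ V_DS2)/(1 + λ V_DS1).
2.21/1.75 = 1.263 = (1 + 3.29 λ)/(1 + 1.07 λ).
Solving: λ (I_D1 V_DS2 − I_D2 V_DS1) = I_D2 − I_D1, so λ = (2.21 − 1.75) / (1.75 × 3.29 − 2.21 × 1.07) = 0.46 / 3.39 = 0.136 V⁻¹.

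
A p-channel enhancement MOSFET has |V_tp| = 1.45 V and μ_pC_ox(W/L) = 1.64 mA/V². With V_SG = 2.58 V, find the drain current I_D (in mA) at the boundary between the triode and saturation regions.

At the boundary V_SD = V_ov = V_SG − |V_tp| = 2.58 − 1.45 = 1.13 V.
I_D = ½ k_p V_ov² = 0.5 × 1.64 × 1.13² = 1.05 mA.

I_D = 1.05 mA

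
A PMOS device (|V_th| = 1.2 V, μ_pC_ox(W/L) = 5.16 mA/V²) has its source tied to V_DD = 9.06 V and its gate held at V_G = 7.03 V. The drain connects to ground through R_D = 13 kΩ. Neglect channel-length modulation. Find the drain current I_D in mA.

V_SG = V_DD − V_G = 9.06 − 7.03 = 2.03 V, so V_ov = 2.03 − 1.2 = 0.83 V.
Assume saturation: I_D = ½ k_p V_ov² = 0.5 × 5.16 × 0.83² = 1.78 mA, giving V_SD = V_DD − I_D R_D = 9.06 − 1.78 × 13 = -14 V.
But -14 V < V_ov = 0.83 V, so the device is actually in triode.
In triode I_D = k_p[V_ov V_SD − ½ V_SD²] and I_D = (V_DD − V_SD)/R_D. Equating: 33.5 V_SD² − 56.68 V_SD + 9.06 = 0, giving V_SD = 0.179 V (the root below V_ov).
I_D = (9.06 − 0.179) / 13 = 0.683 mA.

I_D = 0.683 mA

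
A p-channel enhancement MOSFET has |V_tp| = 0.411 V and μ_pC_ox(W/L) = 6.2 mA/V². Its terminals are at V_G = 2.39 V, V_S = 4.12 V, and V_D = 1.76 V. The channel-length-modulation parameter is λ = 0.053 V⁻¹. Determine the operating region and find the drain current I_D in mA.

Saturation; I_D = 6.07 mA

V_SG = V_S − V_G = 4.12 − 2.39 = 1.73 V; V_SD = V_S − V_D = 4.12 − 1.76 = 2.36 V.
V_ov = V_SG − |V_tp| = 1.73 − 0.411 = 1.32 V.
Since V_SD = 2.36 V ≥ V_ov = 1.32 V, the device is in saturation.
I_D = ½ k_p V_ov² (1 + λ V_SD) = 0.5 × 6.2 × 1.32² × (1 + 0.053 × 2.36) = 6.07 mA.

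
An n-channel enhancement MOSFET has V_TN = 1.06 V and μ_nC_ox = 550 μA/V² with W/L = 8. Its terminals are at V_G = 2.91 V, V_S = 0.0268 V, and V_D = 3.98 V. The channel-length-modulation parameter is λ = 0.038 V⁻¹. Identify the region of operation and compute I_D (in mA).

Saturation; I_D = 8.41 mA

V_GS = V_G − V_S = 2.91 − 0.0268 = 2.88 V; V_DS = V_D − V_S = 3.98 − 0.0268 = 3.95 V.
k_n = μ_nC_ox · (W/L) = 4.4 mA/V².
V_ov = V_GS − V_TN = 2.88 − 1.06 = 1.82 V.
Since V_DS = 3.95 V ≥ V_ov = 1.82 V, the device is in saturation.
I_D = ½ k_n V_ov² (1 + λ V_DS) = 0.5 × 4.4 × 1.82² × (1 + 0.038 × 3.95) = 8.41 mA.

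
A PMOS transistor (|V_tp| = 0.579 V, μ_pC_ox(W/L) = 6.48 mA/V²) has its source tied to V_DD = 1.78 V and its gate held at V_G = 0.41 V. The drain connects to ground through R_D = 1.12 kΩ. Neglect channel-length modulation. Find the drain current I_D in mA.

I_D = 1.30 mA

V_SG = V_DD − V_G = 1.78 − 0.41 = 1.37 V, so V_ov = 1.37 − 0.579 = 0.791 V.
Assume saturation: I_D = ½ k_p V_ov² = 0.5 × 6.48 × 0.791² = 2.03 mA, giving V_SD = V_DD − I_D R_D = 1.78 − 2.03 × 1.12 = -0.49 V.
But -0.49 V < V_ov = 0.791 V, so the device is actually in triode.
In triode I_D = k_p[V_ov V_SD − ½ V_SD²] and I_D = (V_DD − V_SD)/R_D. Equating: 3.63 V_SD² − 6.741 V_SD + 1.78 = 0, giving V_SD = 0.319 V (the root below V_ov).
I_D = (1.78 − 0.319) / 1.12 = 1.3 mA.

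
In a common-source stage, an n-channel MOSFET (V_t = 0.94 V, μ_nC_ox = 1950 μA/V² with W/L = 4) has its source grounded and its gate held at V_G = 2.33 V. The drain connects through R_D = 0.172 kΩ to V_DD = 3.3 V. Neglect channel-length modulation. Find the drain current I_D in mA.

V_GS = V_G = 2.33 V, so V_ov = 2.33 − 0.94 = 1.39 V.
k_n = μ_nC_ox · (W/L) = 7.8 mA/V².
Assume saturation: I_D = ½ k_n V_ov² = 0.5 × 7.8 × 1.39² = 7.54 mA, giving V_DS = V_DD − I_D R_D = 3.3 − 7.54 × 0.172 = 2 V.
V_DS = 2 V ≥ V_ov = 1.39 V, confirming saturation.

I_D = 7.54 mA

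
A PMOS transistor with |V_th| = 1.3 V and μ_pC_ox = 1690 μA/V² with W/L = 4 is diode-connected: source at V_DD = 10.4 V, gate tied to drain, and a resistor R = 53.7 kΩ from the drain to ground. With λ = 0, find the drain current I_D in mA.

With gate tied to drain, V_SG = V_SD ≥ V_SG − |V_th|, so the device is in saturation.
k_p = μ_pC_ox · (W/L) = 6.76 mA/V².
KCL at the drain: ½ k_p (V_SG − |V_th|)² = (V_DD − V_SG)/R.
Let x = V_SG − 1.3. Then 182 x² + x − 9.1 = 0, giving x = 0.221 V (positive root), so V_SG = 1.52 V.
I_D = (V_DD − V_SG)/R = (10.4 − 1.52) / 53.7 = 0.165 mA.

I_D = 0.165 mA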